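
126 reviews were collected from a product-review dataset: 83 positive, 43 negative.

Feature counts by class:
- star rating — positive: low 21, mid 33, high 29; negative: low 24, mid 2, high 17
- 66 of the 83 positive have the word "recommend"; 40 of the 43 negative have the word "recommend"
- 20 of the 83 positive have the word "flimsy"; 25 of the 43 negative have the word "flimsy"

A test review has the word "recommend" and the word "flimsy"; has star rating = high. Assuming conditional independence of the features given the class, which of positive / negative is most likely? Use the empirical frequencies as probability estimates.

negative

positive: (83/126) × (29/83) × (66/83) × (20/83) ≈ 0.0441007
negative: (43/126) × (17/43) × (40/43) × (25/43) ≈ 0.0729695
Highest score → negative.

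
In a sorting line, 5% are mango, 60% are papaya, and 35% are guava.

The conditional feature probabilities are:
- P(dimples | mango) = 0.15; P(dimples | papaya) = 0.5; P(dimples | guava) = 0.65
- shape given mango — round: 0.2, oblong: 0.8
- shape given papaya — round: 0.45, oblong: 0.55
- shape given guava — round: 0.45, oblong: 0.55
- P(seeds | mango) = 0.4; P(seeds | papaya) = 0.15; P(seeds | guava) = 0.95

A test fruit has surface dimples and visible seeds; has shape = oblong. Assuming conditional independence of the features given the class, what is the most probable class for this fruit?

guava

mango: 0.05 × 0.15 × 0.8 × 0.4 = 0.0024
papaya: 0.6 × 0.5 × 0.55 × 0.15 = 0.02475
guava: 0.35 × 0.65 × 0.55 × 0.95 = 0.11886875
Highest score → guava.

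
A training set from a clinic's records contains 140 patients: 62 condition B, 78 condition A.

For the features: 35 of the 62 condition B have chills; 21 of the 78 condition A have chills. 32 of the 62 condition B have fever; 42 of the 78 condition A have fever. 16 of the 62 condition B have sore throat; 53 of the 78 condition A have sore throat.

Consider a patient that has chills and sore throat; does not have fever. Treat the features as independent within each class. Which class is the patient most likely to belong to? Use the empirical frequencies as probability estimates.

condition A

condition B: (62/140) × (35/62) × (30/62) × (16/62) ≈ 0.0312175
condition A: (78/140) × (21/78) × (36/78) × (53/78) ≈ 0.0470414
Highest score → condition A.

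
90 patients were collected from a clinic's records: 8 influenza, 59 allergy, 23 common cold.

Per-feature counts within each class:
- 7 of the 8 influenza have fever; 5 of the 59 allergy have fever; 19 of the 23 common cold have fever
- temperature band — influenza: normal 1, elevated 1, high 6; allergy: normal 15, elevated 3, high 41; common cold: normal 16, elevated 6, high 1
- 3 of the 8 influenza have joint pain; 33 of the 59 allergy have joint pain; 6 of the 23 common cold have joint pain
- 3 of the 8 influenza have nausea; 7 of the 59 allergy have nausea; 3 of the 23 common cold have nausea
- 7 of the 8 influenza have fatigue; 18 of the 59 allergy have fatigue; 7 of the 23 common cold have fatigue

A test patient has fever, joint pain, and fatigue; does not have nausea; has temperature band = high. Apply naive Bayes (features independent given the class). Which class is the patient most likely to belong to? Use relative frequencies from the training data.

influenza: (8/90) × (7/8) × (6/8) × (3/8) × (5/8) × (7/8) = 0.011962890625
allergy: (59/90) × (5/59) × (41/59) × (33/59) × (52/59) × (18/59) ≈ 0.00580621
common cold: (23/90) × (19/23) × (1/23) × (6/23) × (20/23) × (7/23) ≈ 0.000633693
Highest score → influenza.

influenza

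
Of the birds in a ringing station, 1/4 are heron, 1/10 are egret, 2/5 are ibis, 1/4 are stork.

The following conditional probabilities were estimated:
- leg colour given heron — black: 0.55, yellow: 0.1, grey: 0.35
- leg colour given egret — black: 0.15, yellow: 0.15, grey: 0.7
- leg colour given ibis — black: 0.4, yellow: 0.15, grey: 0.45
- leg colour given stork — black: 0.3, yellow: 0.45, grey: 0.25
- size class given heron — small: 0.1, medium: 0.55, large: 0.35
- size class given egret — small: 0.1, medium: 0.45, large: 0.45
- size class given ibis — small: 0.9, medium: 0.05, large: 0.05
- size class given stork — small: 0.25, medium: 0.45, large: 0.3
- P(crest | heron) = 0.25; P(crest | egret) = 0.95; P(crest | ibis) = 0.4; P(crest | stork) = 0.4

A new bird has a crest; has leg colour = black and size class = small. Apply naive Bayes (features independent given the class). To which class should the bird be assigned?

heron: 0.25 × 0.55 × 0.1 × 0.25 = 0.0034375
egret: 0.1 × 0.15 × 0.1 × 0.95 = 0.001425
ibis: 0.4 × 0.4 × 0.9 × 0.4 = 0.0576
stork: 0.25 × 0.3 × 0.25 × 0.4 = 0.0075
Highest score → ibis.

ibis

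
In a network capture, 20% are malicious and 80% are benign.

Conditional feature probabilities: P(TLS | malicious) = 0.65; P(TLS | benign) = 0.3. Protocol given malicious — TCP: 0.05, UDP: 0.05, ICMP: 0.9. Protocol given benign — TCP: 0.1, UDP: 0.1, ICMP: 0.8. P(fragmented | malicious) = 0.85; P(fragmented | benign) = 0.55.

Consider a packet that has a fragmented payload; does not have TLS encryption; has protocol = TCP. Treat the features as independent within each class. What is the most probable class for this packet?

benign

malicious: 0.2 × (1−0.65) × 0.05 × 0.85 = 0.002975
benign: 0.8 × (1−0.3) × 0.1 × 0.55 = 0.0308
Highest score → benign.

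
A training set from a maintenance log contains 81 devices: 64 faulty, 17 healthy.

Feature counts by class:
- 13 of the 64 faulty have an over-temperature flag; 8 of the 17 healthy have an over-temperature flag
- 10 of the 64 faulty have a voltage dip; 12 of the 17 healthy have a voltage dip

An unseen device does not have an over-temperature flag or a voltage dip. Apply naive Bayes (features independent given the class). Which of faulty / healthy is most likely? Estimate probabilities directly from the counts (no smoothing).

faulty: (64/81) × (51/64) × (54/64) = 0.53125
healthy: (17/81) × (9/17) × (5/17) ≈ 0.0326797
Highest score → faulty.

faulty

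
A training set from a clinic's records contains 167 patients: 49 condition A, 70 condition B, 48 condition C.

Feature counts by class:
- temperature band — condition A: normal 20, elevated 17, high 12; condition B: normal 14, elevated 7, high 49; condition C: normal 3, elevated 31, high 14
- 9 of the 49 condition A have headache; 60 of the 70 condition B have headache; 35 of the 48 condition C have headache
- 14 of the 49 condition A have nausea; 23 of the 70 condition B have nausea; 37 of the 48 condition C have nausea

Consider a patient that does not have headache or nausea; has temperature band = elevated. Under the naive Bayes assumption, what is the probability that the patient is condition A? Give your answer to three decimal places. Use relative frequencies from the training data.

condition A: (49/167) × (17/49) × (40/49) × (35/49) ≈ 0.0593565
condition B: (70/167) × (7/70) × (10/70) × (47/70) ≈ 0.00402053
condition C: (48/167) × (31/48) × (13/48) × (11/48) ≈ 0.0115212
P(condition A | x) = 0.0593565 / 0.07489823 ≈ 0.792

0.792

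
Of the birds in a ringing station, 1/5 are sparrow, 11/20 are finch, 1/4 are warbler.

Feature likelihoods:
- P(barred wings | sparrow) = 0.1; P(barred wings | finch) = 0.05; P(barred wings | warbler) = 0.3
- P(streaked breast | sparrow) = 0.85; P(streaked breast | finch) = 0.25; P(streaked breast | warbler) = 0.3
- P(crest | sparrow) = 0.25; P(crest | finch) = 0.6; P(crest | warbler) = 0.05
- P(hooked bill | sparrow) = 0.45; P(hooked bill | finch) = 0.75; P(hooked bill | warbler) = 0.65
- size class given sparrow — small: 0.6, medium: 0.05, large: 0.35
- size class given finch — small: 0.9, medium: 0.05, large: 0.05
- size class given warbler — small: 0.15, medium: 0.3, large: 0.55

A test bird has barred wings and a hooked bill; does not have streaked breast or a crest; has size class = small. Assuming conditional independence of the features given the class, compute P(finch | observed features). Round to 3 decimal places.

sparrow: 0.2 × 0.1 × (1−0.85) × (1−0.25) × 0.45 × 0.6 = 0.0006075
finch: 0.55 × 0.05 × (1−0.25) × (1−0.6) × 0.75 × 0.9 = 0.00556875
warbler: 0.25 × 0.3 × (1−0.3) × (1−0.05) × 0.65 × 0.15 = 0.0048628125
P(finch | x) = 0.00556875 / 0.0110390625 ≈ 0.504

0.504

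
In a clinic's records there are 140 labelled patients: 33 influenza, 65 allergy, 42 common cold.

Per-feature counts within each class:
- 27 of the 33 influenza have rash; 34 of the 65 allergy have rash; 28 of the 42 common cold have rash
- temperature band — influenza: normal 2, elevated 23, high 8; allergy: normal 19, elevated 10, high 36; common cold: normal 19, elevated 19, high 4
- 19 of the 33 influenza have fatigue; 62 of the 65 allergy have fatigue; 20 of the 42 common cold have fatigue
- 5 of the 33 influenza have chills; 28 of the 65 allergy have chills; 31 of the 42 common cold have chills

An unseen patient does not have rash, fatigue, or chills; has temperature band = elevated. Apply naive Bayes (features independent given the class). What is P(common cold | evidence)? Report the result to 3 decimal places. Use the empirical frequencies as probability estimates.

influenza: (33/140) × (6/33) × (23/33) × (14/33) × (28/33) ≈ 0.0107521
allergy: (65/140) × (31/65) × (10/65) × (3/65) × (37/65) ≈ 0.000894987
common cold: (42/140) × (14/42) × (19/42) × (22/42) × (11/42) ≈ 0.00620613
P(common cold | x) = 0.00620613 / 0.017853217 ≈ 0.348

0.348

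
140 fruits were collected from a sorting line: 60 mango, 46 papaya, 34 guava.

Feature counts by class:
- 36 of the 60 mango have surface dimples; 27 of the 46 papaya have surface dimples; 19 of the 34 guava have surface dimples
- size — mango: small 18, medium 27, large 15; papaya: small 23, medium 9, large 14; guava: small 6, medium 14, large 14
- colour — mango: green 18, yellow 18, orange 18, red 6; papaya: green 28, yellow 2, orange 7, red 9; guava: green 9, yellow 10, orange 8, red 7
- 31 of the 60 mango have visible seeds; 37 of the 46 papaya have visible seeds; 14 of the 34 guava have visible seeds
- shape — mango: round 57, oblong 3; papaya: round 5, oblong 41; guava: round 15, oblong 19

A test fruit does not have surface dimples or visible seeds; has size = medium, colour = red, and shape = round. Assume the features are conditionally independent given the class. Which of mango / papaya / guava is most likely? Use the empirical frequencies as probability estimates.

mango: (60/140) × (24/60) × (27/60) × (6/60) × (29/60) × (57/60) ≈ 0.00354214
papaya: (46/140) × (19/46) × (9/46) × (9/46) × (9/46) × (5/46) ≈ 0.000110482
guava: (34/140) × (15/34) × (14/34) × (7/34) × (20/34) × (15/34) ≈ 0.00235719
Highest score → mango.

mango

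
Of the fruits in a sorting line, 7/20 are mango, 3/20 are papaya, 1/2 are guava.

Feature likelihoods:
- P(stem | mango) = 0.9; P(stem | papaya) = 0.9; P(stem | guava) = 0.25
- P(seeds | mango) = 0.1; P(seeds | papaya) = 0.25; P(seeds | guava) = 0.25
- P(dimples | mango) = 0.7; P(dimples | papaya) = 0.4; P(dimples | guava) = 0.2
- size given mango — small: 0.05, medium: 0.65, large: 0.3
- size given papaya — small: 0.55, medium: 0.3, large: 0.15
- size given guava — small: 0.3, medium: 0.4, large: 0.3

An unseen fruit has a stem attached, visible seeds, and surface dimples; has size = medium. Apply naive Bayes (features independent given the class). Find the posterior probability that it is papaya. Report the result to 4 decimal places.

0.1939

mango: 0.35 × 0.9 × 0.1 × 0.7 × 0.65 = 0.0143325
papaya: 0.15 × 0.9 × 0.25 × 0.4 × 0.3 = 0.00405
guava: 0.5 × 0.25 × 0.25 × 0.2 × 0.4 = 0.0025
P(papaya | x) = 0.00405 / 0.0208825 ≈ 0.1939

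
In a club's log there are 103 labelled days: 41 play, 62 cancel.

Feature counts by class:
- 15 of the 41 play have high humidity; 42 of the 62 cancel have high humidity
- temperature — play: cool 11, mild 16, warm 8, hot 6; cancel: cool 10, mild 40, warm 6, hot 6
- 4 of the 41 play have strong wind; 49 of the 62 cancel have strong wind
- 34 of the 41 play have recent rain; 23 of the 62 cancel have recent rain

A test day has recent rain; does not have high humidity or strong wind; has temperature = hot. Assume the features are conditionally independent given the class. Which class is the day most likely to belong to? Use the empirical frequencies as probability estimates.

play

play: (41/103) × (26/41) × (6/41) × (37/41) × (34/41) ≈ 0.027645
cancel: (62/103) × (20/62) × (6/62) × (13/62) × (23/62) ≈ 0.00146164
Highest score → play.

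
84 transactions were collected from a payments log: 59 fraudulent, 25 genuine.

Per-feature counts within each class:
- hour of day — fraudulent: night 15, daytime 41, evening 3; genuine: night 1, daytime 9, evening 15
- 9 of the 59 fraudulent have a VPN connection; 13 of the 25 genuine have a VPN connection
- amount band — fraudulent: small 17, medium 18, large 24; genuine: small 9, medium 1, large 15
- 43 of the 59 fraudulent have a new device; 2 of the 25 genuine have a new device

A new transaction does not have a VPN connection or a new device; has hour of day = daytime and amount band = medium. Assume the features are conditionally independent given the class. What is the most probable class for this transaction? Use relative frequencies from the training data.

fraudulent: (59/84) × (41/59) × (50/59) × (18/59) × (16/59) ≈ 0.0342224
genuine: (25/84) × (9/25) × (12/25) × (1/25) × (23/25) ≈ 0.00189257
Highest score → fraudulent.

fraudulent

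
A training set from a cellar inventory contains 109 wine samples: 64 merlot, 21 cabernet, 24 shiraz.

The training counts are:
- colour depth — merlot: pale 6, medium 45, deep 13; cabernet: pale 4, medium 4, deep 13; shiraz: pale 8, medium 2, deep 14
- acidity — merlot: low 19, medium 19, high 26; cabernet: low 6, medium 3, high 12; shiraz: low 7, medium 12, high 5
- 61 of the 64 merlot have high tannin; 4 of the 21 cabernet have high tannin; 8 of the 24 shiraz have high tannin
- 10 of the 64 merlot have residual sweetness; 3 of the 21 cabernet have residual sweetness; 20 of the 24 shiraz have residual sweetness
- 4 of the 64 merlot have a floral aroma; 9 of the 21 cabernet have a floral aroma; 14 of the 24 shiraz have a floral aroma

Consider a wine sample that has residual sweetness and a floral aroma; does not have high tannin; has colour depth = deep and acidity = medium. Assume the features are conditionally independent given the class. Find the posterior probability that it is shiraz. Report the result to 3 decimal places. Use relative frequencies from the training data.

0.960

merlot: (64/109) × (13/64) × (19/64) × (3/64) × (10/64) × (4/64) ≈ 0.0000162081
cabernet: (21/109) × (13/21) × (3/21) × (17/21) × (3/21) × (9/21) ≈ 0.000844449
shiraz: (24/109) × (14/24) × (12/24) × (16/24) × (20/24) × (14/24) ≈ 0.0208121
P(shiraz | x) = 0.0208121 / 0.0216727571 ≈ 0.960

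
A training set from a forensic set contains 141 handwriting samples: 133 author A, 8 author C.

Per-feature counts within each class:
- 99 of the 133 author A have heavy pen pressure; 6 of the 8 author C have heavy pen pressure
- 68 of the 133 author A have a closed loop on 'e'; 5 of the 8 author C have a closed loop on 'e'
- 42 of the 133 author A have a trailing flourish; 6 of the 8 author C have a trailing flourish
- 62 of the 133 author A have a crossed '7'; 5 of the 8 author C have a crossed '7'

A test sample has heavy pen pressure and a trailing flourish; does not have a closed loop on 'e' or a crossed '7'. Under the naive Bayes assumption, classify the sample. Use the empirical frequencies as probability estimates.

author A: (133/141) × (99/133) × (65/133) × (42/133) × (71/133) ≈ 0.0578472
author C: (8/141) × (6/8) × (3/8) × (6/8) × (3/8) ≈ 0.00448803
Highest score → author A.

author A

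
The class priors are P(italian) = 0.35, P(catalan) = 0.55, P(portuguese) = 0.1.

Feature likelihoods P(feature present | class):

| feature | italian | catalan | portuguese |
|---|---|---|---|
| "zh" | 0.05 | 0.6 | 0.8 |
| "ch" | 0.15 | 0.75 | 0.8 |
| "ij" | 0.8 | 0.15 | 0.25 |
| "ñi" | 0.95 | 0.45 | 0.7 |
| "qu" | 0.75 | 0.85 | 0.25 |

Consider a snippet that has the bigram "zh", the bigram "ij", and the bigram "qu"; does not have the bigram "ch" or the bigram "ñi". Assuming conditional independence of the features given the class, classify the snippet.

italian: 0.35 × 0.05 × (1−0.15) × 0.8 × (1−0.95) × 0.75 = 0.00044625
catalan: 0.55 × 0.6 × (1−0.75) × 0.15 × (1−0.45) × 0.85 = 0.0057853125
portuguese: 0.1 × 0.8 × (1−0.8) × 0.25 × (1−0.7) × 0.25 = 0.0003
Highest score → catalan.

catalan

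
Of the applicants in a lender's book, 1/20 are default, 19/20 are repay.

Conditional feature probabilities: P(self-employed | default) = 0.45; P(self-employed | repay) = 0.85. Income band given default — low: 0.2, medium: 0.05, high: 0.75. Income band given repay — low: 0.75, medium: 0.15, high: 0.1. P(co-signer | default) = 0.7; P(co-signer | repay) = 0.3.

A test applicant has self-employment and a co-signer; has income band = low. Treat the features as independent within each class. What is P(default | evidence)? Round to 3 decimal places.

default: 0.05 × 0.45 × 0.2 × 0.7 = 0.00315
repay: 0.95 × 0.85 × 0.75 × 0.3 = 0.1816875
P(default | x) = 0.00315 / 0.1848375 ≈ 0.017

0.017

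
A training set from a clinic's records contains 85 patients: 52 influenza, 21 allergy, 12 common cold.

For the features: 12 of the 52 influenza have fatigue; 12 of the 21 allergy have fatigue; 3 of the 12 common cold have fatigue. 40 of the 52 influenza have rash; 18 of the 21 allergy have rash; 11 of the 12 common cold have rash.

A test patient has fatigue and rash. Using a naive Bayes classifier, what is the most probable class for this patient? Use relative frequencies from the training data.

influenza: (52/85) × (12/52) × (40/52) ≈ 0.108597
allergy: (21/85) × (12/21) × (18/21) ≈ 0.121008
common cold: (12/85) × (3/12) × (11/12) ≈ 0.0323529
Highest score → allergy.

allergy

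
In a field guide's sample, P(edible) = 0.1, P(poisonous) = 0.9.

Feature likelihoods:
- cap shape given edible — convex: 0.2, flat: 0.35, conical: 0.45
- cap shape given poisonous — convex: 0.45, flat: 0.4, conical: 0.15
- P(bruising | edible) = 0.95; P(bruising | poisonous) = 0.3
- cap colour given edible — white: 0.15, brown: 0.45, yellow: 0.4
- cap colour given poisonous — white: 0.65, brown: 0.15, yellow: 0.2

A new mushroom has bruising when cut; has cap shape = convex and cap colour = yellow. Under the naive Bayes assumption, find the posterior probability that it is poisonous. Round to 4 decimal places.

0.7618

edible: 0.1 × 0.2 × 0.95 × 0.4 = 0.0076
poisonous: 0.9 × 0.45 × 0.3 × 0.2 = 0.0243
P(poisonous | x) = 0.0243 / 0.0319 ≈ 0.7618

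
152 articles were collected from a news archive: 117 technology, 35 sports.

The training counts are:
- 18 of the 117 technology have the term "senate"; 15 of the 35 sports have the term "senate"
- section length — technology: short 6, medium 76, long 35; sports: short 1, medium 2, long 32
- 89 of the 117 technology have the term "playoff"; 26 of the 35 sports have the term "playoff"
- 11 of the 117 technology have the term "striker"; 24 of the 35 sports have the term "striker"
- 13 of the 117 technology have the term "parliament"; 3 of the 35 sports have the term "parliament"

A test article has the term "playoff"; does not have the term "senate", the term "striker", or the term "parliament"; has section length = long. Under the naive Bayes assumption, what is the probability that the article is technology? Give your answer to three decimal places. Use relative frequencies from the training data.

0.823

technology: (117/152) × (99/117) × (35/117) × (89/117) × (106/117) × (104/117) ≈ 0.119356
sports: (35/152) × (20/35) × (32/35) × (26/35) × (11/35) × (32/35) ≈ 0.0256791
P(technology | x) = 0.119356 / 0.1450351 ≈ 0.823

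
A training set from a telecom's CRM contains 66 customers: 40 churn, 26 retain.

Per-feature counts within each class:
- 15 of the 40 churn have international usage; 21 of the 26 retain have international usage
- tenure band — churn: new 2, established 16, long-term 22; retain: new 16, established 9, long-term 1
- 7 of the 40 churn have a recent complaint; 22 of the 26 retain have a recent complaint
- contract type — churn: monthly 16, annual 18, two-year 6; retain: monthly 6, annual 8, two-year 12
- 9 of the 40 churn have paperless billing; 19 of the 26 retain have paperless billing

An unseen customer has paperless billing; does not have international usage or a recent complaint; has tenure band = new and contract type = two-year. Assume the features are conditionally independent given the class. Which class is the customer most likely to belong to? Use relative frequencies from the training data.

churn: (40/66) × (25/40) × (2/40) × (33/40) × (6/40) × (9/40) = 0.00052734375
retain: (26/66) × (5/26) × (16/26) × (4/26) × (12/26) × (19/26) ≈ 0.00241906
Highest score → retain.

retain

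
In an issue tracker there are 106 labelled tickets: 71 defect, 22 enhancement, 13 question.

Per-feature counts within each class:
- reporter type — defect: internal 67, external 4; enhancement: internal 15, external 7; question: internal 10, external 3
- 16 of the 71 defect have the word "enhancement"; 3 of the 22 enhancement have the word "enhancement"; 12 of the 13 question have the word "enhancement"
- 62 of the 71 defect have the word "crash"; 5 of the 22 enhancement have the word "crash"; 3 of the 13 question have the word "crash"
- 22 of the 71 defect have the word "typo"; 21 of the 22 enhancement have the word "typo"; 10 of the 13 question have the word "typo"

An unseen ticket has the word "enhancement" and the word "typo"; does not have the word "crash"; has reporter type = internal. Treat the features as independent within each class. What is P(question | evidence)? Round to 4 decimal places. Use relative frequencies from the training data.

defect: (71/106) × (67/71) × (16/71) × (9/71) × (22/71) ≈ 0.00559473
enhancement: (22/106) × (15/22) × (3/22) × (17/22) × (21/22) ≈ 0.0142333
question: (13/106) × (10/13) × (12/13) × (10/13) × (10/13) ≈ 0.0515282
P(question | x) = 0.0515282 / 0.07135623 ≈ 0.7221

0.7221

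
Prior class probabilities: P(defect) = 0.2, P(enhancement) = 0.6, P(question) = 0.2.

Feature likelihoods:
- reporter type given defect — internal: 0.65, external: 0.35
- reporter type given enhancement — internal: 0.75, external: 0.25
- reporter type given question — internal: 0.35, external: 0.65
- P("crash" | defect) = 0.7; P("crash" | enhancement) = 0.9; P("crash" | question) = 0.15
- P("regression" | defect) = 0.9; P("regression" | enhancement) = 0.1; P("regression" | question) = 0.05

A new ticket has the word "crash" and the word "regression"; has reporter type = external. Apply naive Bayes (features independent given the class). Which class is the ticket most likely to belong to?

defect: 0.2 × 0.35 × 0.7 × 0.9 = 0.0441
enhancement: 0.6 × 0.25 × 0.9 × 0.1 = 0.0135
question: 0.2 × 0.65 × 0.15 × 0.05 = 0.000975
Highest score → defect.

defect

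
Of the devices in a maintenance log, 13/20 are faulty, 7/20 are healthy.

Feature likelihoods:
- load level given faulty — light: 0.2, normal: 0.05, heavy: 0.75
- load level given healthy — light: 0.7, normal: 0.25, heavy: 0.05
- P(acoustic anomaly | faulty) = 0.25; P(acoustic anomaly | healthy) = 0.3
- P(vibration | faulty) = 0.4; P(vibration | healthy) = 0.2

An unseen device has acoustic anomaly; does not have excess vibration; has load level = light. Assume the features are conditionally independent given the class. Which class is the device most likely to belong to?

healthy

faulty: 0.65 × 0.2 × 0.25 × (1−0.4) = 0.0195
healthy: 0.35 × 0.7 × 0.3 × (1−0.2) = 0.0588
Highest score → healthy.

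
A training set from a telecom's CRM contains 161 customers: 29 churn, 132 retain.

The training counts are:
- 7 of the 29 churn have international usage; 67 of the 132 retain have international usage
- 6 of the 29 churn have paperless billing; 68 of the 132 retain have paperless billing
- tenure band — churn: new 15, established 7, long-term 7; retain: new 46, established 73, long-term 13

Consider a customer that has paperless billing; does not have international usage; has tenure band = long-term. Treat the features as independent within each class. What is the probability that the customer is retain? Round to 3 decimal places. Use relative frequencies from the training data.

churn: (29/161) × (22/29) × (6/29) × (7/29) ≈ 0.00682417
retain: (132/161) × (65/132) × (68/132) × (13/132) ≈ 0.0204829
P(retain | x) = 0.0204829 / 0.02730707 ≈ 0.750

0.750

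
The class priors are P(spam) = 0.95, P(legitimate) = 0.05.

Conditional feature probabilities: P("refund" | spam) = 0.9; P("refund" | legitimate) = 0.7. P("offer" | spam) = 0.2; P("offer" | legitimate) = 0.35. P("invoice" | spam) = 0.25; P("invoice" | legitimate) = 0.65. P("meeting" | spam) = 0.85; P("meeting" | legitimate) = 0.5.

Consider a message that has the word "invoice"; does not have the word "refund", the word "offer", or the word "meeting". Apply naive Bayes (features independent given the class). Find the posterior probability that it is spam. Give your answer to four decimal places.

spam: 0.95 × (1−0.9) × (1−0.2) × 0.25 × (1−0.85) = 0.00285
legitimate: 0.05 × (1−0.7) × (1−0.35) × 0.65 × (1−0.5) = 0.00316875
P(spam | x) = 0.00285 / 0.00601875 ≈ 0.4735

0.4735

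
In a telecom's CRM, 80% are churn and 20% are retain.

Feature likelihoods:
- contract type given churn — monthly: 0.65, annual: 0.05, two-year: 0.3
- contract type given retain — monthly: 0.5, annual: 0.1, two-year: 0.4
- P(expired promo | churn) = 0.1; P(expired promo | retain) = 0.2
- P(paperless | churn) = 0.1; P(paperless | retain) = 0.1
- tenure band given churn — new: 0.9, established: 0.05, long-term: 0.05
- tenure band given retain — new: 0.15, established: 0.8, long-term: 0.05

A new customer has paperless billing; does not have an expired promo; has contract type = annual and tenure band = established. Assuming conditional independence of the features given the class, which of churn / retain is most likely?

churn: 0.8 × 0.05 × (1−0.1) × 0.1 × 0.05 = 0.00018
retain: 0.2 × 0.1 × (1−0.2) × 0.1 × 0.8 = 0.00128
Highest score → retain.

retain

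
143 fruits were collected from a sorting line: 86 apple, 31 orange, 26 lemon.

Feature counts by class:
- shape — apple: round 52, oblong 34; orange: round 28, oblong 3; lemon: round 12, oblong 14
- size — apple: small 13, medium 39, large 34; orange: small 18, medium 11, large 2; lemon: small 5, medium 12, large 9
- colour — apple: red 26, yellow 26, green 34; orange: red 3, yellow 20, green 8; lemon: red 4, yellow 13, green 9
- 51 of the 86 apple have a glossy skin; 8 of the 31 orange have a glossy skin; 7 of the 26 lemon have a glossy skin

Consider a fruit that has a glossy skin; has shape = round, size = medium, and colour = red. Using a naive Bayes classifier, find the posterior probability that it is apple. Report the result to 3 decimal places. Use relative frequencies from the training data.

0.899

apple: (86/143) × (52/86) × (39/86) × (26/86) × (51/86) ≈ 0.0295651
orange: (31/143) × (28/31) × (11/31) × (3/31) × (8/31) ≈ 0.00173517
lemon: (26/143) × (12/26) × (12/26) × (4/26) × (7/26) ≈ 0.00160422
P(apple | x) = 0.0295651 / 0.03290449 ≈ 0.899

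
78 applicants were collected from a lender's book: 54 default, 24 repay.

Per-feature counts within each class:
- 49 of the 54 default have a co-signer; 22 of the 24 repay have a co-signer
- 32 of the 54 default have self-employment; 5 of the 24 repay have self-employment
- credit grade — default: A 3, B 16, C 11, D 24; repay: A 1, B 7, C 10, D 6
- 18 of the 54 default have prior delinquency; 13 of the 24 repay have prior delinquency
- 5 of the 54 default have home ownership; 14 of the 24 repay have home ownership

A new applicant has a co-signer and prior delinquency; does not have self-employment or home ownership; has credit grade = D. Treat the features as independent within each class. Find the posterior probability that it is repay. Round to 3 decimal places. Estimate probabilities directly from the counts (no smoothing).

default: (54/78) × (49/54) × (22/54) × (24/54) × (18/54) × (49/54) ≈ 0.0344056
repay: (24/78) × (22/24) × (19/24) × (6/24) × (13/24) × (10/24) ≈ 0.0125989
P(repay | x) = 0.0125989 / 0.0470045 ≈ 0.268

0.268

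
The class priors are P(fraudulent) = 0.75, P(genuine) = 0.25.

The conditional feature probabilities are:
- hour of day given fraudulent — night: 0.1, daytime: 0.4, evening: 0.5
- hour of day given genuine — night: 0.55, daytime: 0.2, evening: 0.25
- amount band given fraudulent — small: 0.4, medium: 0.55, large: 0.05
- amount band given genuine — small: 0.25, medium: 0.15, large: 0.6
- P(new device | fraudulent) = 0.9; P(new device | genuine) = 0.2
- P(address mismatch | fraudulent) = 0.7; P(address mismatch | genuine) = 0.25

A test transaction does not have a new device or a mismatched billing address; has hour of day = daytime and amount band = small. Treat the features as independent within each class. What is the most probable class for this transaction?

genuine

fraudulent: 0.75 × 0.4 × 0.4 × (1−0.9) × (1−0.7) = 0.0036
genuine: 0.25 × 0.2 × 0.25 × (1−0.2) × (1−0.25) = 0.0075
Highest score → genuine.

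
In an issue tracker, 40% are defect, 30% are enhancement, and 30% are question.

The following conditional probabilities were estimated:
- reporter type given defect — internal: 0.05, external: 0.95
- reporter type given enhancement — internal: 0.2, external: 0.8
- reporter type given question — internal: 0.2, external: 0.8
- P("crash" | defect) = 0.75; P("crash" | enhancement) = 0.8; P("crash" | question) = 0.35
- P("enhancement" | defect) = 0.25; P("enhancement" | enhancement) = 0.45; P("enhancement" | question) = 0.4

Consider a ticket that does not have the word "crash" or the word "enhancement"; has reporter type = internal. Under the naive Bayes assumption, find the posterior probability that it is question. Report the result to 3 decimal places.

defect: 0.4 × 0.05 × (1−0.75) × (1−0.25) = 0.00375
enhancement: 0.3 × 0.2 × (1−0.8) × (1−0.45) = 0.0066
question: 0.3 × 0.2 × (1−0.35) × (1−0.4) = 0.0234
P(question | x) = 0.0234 / 0.03375 ≈ 0.693

0.693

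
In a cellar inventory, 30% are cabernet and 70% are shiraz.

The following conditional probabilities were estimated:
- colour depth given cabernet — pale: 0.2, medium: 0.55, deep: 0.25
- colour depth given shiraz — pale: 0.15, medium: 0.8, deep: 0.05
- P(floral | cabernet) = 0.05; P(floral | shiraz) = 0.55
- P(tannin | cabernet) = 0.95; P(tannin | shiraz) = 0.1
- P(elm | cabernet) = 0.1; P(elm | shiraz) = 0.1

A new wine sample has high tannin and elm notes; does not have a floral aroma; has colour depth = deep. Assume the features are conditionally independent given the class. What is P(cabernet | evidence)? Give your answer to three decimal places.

cabernet: 0.3 × 0.25 × (1−0.05) × 0.95 × 0.1 = 0.00676875
shiraz: 0.7 × 0.05 × (1−0.55) × 0.1 × 0.1 = 0.0001575
P(cabernet | x) = 0.00676875 / 0.00692625 ≈ 0.977

0.977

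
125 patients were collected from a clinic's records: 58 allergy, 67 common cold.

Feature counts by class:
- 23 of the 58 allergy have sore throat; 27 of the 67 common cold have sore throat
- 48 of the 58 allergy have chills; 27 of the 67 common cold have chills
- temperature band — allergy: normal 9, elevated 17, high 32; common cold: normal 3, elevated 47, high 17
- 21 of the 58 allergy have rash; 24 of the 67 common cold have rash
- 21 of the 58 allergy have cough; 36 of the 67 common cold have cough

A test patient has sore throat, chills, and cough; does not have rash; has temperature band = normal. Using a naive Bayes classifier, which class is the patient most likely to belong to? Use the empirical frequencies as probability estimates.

allergy: (58/125) × (23/58) × (48/58) × (9/58) × (37/58) × (21/58) ≈ 0.00545771
common cold: (67/125) × (27/67) × (27/67) × (3/67) × (43/67) × (36/67) ≈ 0.00134403
Highest score → allergy.

allergy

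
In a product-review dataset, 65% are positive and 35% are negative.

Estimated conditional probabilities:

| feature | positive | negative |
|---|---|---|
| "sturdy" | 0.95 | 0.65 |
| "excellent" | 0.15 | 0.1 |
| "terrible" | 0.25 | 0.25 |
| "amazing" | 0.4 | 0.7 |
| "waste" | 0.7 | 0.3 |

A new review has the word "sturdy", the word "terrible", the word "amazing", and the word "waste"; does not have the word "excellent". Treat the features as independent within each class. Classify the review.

positive: 0.65 × 0.95 × (1−0.15) × 0.25 × 0.4 × 0.7 = 0.03674125
negative: 0.35 × 0.65 × (1−0.1) × 0.25 × 0.7 × 0.3 = 0.010749375
Highest score → positive.

positive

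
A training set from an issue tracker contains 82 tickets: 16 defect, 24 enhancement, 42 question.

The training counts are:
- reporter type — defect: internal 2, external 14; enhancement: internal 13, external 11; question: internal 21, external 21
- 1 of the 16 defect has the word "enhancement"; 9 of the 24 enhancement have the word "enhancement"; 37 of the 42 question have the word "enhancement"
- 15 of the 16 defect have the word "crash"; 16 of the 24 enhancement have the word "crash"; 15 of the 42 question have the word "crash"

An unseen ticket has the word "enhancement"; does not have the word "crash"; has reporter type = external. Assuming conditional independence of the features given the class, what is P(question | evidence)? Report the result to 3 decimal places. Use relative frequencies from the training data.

defect: (16/82) × (14/16) × (1/16) × (1/16) ≈ 0.000666921
enhancement: (24/82) × (11/24) × (9/24) × (8/24) ≈ 0.0167683
question: (42/82) × (21/42) × (37/42) × (27/42) ≈ 0.145035
P(question | x) = 0.145035 / 0.162470221 ≈ 0.893

0.893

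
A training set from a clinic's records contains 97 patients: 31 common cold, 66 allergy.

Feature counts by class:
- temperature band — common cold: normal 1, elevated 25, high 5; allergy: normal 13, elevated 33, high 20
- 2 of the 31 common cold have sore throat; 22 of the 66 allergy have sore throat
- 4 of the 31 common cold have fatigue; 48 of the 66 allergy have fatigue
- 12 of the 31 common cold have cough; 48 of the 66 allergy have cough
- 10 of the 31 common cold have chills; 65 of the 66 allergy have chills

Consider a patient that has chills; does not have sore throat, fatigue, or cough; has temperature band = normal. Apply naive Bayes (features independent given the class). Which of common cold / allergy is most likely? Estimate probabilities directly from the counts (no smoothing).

allergy

common cold: (31/97) × (1/31) × (29/31) × (27/31) × (19/31) × (10/31) ≈ 0.00166072
allergy: (66/97) × (13/66) × (44/66) × (18/66) × (18/66) × (65/66) ≈ 0.00654496
Highest score → allergy.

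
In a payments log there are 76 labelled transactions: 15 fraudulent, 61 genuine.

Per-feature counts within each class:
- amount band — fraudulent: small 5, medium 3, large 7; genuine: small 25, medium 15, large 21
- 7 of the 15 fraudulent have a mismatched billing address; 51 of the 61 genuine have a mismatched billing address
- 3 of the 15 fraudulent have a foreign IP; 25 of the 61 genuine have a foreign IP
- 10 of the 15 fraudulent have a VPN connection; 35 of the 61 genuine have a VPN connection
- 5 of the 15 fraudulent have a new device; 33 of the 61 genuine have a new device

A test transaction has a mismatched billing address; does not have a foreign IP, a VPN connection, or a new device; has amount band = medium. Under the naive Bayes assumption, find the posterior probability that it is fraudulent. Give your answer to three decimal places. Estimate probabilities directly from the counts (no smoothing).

0.147

fraudulent: (15/76) × (3/15) × (7/15) × (12/15) × (5/15) × (10/15) ≈ 0.00327485
genuine: (61/76) × (15/61) × (51/61) × (36/61) × (26/61) × (28/61) ≈ 0.019053
P(fraudulent | x) = 0.00327485 / 0.02232785 ≈ 0.147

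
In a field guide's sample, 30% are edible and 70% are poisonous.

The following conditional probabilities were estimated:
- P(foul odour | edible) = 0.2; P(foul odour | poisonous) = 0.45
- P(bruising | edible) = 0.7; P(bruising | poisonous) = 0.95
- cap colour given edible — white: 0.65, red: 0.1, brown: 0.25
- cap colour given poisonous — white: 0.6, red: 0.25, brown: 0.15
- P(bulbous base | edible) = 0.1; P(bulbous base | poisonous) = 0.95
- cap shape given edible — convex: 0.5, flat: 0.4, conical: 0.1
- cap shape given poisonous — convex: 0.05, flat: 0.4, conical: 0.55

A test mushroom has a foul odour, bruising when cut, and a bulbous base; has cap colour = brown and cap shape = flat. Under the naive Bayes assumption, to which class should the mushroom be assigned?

edible: 0.3 × 0.2 × 0.7 × 0.25 × 0.1 × 0.4 = 0.00042
poisonous: 0.7 × 0.45 × 0.95 × 0.15 × 0.95 × 0.4 = 0.01705725
Highest score → poisonous.

poisonous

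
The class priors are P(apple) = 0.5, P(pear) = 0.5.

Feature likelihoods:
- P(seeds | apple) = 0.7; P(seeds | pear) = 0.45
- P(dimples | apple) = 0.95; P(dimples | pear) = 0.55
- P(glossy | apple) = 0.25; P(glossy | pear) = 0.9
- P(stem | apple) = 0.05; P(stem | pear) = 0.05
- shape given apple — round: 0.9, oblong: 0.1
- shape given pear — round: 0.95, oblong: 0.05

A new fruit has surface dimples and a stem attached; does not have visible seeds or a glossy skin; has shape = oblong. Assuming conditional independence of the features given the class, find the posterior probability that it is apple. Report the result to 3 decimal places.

0.934

apple: 0.5 × (1−0.7) × 0.95 × (1−0.25) × 0.05 × 0.1 = 0.000534375
pear: 0.5 × (1−0.45) × 0.55 × (1−0.9) × 0.05 × 0.05 = 0.0000378125
P(apple | x) = 0.000534375 / 0.0005721875 ≈ 0.934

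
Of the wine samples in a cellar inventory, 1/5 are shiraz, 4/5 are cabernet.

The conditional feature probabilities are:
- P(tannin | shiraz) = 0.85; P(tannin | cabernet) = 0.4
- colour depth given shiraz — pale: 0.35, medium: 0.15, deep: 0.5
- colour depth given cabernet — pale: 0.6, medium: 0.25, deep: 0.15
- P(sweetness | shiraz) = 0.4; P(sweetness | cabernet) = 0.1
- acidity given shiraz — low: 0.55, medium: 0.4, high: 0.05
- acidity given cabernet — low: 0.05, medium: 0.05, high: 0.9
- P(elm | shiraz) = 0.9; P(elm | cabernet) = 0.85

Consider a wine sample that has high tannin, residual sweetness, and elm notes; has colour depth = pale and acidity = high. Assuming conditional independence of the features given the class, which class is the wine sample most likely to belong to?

shiraz: 0.2 × 0.85 × 0.35 × 0.4 × 0.05 × 0.9 = 0.001071
cabernet: 0.8 × 0.4 × 0.6 × 0.1 × 0.9 × 0.85 = 0.014688
Highest score → cabernet.

cabernet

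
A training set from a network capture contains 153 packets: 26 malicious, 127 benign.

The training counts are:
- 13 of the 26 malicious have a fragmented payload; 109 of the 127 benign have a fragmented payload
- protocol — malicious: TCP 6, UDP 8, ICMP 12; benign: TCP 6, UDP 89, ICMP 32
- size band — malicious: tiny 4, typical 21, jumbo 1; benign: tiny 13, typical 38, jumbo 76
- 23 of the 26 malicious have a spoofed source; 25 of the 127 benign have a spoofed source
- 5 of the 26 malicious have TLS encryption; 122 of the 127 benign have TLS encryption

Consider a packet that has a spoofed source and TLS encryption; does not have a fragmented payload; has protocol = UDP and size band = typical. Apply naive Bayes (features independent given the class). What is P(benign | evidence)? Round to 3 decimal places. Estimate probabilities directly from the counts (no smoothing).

0.565

malicious: (26/153) × (13/26) × (8/26) × (21/26) × (23/26) × (5/26) ≈ 0.00359224
benign: (127/153) × (18/127) × (89/127) × (38/127) × (25/127) × (122/127) ≈ 0.00466487
P(benign | x) = 0.00466487 / 0.00825711 ≈ 0.565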